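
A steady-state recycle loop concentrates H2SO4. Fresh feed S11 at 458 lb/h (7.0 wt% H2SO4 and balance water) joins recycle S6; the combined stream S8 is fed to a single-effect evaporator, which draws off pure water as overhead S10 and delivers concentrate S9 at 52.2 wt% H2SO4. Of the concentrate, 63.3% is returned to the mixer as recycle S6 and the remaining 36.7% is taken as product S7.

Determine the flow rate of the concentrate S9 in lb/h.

167.4 lb/h

Overall H2SO4 balance (none leaves overhead): H2SO4 in fresh feed = H2SO4 in product, i.e. 458×0.070 = (1−0.633)·S9·0.522.
S9 = 32.06/(0.522×0.367) = 167.35 lb/h.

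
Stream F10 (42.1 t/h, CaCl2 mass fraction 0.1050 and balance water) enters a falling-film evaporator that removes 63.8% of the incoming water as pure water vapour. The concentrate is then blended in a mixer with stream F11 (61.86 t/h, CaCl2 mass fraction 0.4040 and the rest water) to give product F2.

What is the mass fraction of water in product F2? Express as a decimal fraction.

Vapour removed = 0.638×0.895×42.1 = 24.04 t/h; concentrate = 18.06 t/h.
water reaching the mixer = 13.64 (from concentrate) + 61.86×0.596 = 50.509 t/h.
Product flow = 18.06 + 61.86 = 79.92 t/h; water fraction = 0.6320.

0.6320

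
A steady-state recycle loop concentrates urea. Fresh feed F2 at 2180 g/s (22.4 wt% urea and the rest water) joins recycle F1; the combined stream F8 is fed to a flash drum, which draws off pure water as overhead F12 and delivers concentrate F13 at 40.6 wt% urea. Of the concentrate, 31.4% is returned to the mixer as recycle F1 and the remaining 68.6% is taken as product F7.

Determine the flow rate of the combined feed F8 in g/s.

2731 g/s

Overall urea balance (none leaves overhead): urea in fresh feed = urea in product, i.e. 2180×0.224 = (1−0.314)·F13·0.406.
F13 = 488.32/(0.406×0.686) = 1753.3 g/s.
Recycle F1 = 0.314×1753.3 = 550.53 g/s.
Combined feed F8 = 2180 + 550.53 = 2730.5 g/s.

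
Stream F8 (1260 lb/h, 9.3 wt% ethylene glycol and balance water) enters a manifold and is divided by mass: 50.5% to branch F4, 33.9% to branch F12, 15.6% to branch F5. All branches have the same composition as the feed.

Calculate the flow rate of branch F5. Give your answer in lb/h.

196.6 lb/h

Branch F5 flow = 0.156×1260 = 196.56 lb/h.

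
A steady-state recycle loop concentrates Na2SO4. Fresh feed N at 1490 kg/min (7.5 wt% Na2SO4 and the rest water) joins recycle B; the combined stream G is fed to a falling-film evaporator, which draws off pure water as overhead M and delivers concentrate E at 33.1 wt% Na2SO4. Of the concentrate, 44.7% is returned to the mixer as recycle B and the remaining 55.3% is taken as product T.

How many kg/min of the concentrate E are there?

Overall Na2SO4 balance (none leaves overhead): Na2SO4 in fresh feed = Na2SO4 in product, i.e. 1490×0.075 = (1−0.447)·E·0.331.
E = 111.75/(0.331×0.553) = 610.51 kg/min.

610.5 kg/min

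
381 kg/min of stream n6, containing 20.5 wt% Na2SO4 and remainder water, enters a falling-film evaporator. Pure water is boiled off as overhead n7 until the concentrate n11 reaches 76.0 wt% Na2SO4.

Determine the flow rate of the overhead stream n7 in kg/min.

278.2 kg/min

Na2SO4 is conserved: 381×0.205 = 78.105 kg/min all reports to the concentrate.
Concentrate = 78.105/(target fraction) = 102.77 kg/min.
Overhead = 381 − 102.77 = 278.23 kg/min.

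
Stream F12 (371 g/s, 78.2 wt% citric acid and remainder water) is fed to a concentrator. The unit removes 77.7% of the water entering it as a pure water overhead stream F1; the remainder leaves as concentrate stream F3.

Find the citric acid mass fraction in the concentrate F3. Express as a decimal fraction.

citric acid is not removed: 371×0.782 = 290.12 g/s of citric acid enters F3.
water entering = 371×0.218 = 80.878 g/s; overhead removed = 0.777×80.878 = 62.842 g/s.
Concentrate = 371 − 62.842 = 308.16 g/s.
Mass fraction = 290.12/308.16 = 0.941.

0.941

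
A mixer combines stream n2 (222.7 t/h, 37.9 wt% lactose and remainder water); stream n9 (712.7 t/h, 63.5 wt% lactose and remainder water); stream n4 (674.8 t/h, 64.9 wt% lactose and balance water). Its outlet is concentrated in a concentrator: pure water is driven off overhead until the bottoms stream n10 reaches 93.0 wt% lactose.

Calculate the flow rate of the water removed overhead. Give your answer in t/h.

lactose entering = 222.7×0.379 + 712.7×0.635 + 674.8×0.649 = 974.91 t/h.
All lactose reports to n10, so n10 = 974.91/0.930 = 1048.3 t/h.
Total feed = 1610.2 t/h; overhead = 1610.2 − 1048.3 = 561.91 t/h.

561.9 t/h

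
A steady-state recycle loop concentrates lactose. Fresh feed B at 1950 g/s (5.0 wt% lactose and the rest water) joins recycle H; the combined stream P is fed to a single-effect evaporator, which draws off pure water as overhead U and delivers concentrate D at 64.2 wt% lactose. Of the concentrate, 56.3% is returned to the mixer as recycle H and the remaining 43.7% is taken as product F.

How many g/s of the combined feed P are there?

2146 g/s

Overall lactose balance (none leaves overhead): lactose in fresh feed = lactose in product, i.e. 1950×0.050 = (1−0.563)·D·0.642.
D = 97.5/(0.642×0.437) = 347.53 g/s.
Recycle H = 0.563×347.53 = 195.66 g/s.
Combined feed P = 1950 + 195.66 = 2145.7 g/s.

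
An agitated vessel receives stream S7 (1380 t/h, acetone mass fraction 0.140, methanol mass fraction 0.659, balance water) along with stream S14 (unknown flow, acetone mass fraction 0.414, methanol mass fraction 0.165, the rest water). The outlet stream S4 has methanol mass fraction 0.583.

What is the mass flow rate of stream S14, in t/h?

Let S14 be the unknown flow. Total out = 1380 + S14.
methanol balance: 909.42 + 0.165·S14 = 0.583·(1380 + S14)
(0.165 − 0.583)·S14 = 0.583×1380 − 909.42 = -104.88
S14 = -104.88 / -0.418 = 250.91 t/h

250.9 t/h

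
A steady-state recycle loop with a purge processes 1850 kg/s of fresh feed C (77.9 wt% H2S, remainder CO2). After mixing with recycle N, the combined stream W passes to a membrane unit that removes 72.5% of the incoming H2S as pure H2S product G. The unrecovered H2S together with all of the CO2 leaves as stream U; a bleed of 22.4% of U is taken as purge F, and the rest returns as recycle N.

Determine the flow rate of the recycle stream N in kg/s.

CO2 enters only via C and leaves only via the purge: 1850×0.221 = 0.224×(CO2 in U), and the membrane unit passes all CO2, so CO2 in W = CO2 in U = 1825.2 kg/s.
H2S in W: m_A = 1850×0.779 + (1−0.224)·(1−0.725)·m_A, so m_A = 1441.2/0.7866 = 1832.1 kg/s.
U = (1−0.725)×1832.1 + 1825.2 = 2329.1 kg/s.
Recycle N = (1−0.224)×2329.1 = 1807.3 kg/s.

1807 kg/s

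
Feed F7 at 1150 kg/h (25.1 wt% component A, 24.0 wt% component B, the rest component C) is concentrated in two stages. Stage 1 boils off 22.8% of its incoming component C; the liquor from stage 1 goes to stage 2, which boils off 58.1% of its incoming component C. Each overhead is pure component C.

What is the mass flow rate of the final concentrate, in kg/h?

component C in feed = 1150×0.509 = 585.35 kg/h.
After stage 1: component C left = (1−0.228)×585.35 = 451.89; stream total = 1016.5 kg/h.
After stage 2: component C left = (1−0.581)×451.89 = 189.34; final concentrate = 753.99 kg/h.

754 kg/h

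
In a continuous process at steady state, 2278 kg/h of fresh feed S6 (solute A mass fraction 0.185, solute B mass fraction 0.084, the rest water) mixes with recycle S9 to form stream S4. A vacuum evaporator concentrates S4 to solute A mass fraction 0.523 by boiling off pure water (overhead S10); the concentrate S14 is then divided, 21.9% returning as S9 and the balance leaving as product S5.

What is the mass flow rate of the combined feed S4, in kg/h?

Overall solute A balance (none leaves overhead): solute A in fresh feed = solute A in product, i.e. 2278×0.185 = (1−0.219)·S14·0.523.
S14 = 421.43/(0.523×0.781) = 1031.7 kg/h.
Recycle S9 = 0.219×1031.7 = 225.95 kg/h.
Combined feed S4 = 2278 + 225.95 = 2504 kg/h.

2504 kg/h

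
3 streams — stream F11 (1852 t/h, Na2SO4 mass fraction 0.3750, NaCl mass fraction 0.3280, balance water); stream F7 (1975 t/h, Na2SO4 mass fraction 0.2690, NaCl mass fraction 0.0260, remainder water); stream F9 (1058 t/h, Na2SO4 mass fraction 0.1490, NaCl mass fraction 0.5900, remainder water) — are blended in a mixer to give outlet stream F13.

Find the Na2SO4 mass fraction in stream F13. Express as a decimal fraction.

0.2832

Total flow out = 1852 + 1975 + 1058 = 4885 t/h.
Na2SO4 in = 1852×0.375 + 1975×0.269 + 1058×0.149 = 1383.4 t/h.
Na2SO4 mass fraction in F13 = 1383.4/4885 = 0.2832.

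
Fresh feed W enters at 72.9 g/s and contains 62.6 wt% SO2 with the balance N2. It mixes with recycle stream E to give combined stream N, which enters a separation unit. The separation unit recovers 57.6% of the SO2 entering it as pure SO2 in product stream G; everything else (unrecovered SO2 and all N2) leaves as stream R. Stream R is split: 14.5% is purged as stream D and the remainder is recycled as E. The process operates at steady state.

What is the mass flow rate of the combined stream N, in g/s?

N2 enters only via W and leaves only via the purge: 72.9×0.374 = 0.145×(N2 in R), and the separation unit passes all N2, so N2 in N = N2 in R = 188.03 g/s.
SO2 in N: m_A = 72.9×0.626 + (1−0.145)·(1−0.576)·m_A, so m_A = 45.635/0.6375 = 71.587 g/s.
N = 71.587 + 188.03 = 259.62 g/s.

259.6 g/s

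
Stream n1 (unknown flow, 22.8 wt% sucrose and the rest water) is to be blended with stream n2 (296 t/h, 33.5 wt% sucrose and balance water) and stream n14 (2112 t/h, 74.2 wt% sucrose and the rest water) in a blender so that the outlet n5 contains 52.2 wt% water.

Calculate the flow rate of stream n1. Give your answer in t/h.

2061 t/h

Let n1 be the unknown flow. Total out = 2408 + n1.
water balance: 741.74 + 0.772·n1 = 0.522·(2408 + n1)
(0.772 − 0.522)·n1 = 0.522×2408 − 741.74 = 515.24
n1 = 515.24 / 0.250 = 2061 t/h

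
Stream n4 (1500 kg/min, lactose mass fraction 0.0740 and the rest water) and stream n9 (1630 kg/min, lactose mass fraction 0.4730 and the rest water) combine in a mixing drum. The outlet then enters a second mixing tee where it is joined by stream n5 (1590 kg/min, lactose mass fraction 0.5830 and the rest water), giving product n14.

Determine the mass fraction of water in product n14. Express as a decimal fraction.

Overall, product flow = 4720 kg/min.
water in = 1500×0.926 + 1630×0.527 + 1590×0.417 = 2911 kg/min.
water fraction in n14 = 0.6167.

0.6167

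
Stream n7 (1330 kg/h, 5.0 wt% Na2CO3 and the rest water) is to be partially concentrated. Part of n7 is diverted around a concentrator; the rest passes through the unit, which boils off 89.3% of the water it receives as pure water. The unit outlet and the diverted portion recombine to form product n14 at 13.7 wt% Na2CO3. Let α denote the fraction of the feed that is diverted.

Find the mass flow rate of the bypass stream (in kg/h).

All 1330×0.050 = 66.5 kg/h of Na2CO3 reaches n14, so n14 = 66.5/0.137 = 485.4 kg/h and vapour = 844.6 kg/h.
The evaporator receives (1−α)·1330 of feed at 0.950 water and removes 0.893 of that water:
0.893×0.950×(1−α)×1330 = 844.6
(1−α) = 844.6/1128.3 = 0.7486;  α = 0.2514.
Bypass flow = 0.2514×1330 = 334.42 kg/h.

334.4 kg/h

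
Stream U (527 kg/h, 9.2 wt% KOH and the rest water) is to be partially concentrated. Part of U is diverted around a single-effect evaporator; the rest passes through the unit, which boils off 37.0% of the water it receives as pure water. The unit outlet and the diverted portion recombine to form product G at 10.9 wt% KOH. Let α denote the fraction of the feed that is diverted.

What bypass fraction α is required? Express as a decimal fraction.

0.536

All 527×0.092 = 48.484 kg/h of KOH reaches G, so G = 48.484/0.109 = 444.81 kg/h and vapour = 82.193 kg/h.
The evaporator receives (1−α)·527 of feed at 0.908 water and removes 0.370 of that water:
0.370×0.908×(1−α)×527 = 82.193
(1−α) = 82.193/177.05 = 0.4642;  α = 0.5358.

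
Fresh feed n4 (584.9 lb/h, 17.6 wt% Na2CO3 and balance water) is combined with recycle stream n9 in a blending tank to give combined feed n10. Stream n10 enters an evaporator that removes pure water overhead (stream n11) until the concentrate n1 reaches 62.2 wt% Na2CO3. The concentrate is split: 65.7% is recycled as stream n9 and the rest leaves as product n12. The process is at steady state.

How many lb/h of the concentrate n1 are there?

482.5 lb/h

Overall Na2CO3 balance (none leaves overhead): Na2CO3 in fresh feed = Na2CO3 in product, i.e. 584.9×0.176 = (1−0.657)·n1·0.622.
n1 = 102.94/(0.622×0.343) = 482.51 lb/h.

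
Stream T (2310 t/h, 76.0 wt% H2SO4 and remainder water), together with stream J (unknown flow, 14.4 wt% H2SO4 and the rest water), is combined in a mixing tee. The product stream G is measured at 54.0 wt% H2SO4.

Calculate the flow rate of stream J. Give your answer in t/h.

Let J be the unknown flow. Total out = 2310 + J.
H2SO4 balance: 1755.6 + 0.144·J = 0.540·(2310 + J)
(0.144 − 0.540)·J = 0.540×2310 − 1755.6 = -508.2
J = -508.2 / -0.396 = 1283.3 t/h

1283 t/h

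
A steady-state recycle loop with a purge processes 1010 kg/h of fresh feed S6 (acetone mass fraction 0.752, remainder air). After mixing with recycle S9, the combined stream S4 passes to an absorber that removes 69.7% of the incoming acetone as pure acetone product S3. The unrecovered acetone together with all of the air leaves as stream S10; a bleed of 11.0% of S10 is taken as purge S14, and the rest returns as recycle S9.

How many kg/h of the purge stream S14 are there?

285.1 kg/h

air enters only via S6 and leaves only via the purge: 1010×0.248 = 0.110×(air in S10), and the absorber passes all air, so air in S4 = air in S10 = 2277.1 kg/h.
acetone in S4: m_A = 1010×0.752 + (1−0.110)·(1−0.697)·m_A, so m_A = 759.52/0.7303 = 1040 kg/h.
S10 = (1−0.697)×1040 + 2277.1 = 2592.2 kg/h.
Purge S14 = 0.110×2592.2 = 285.14 kg/h.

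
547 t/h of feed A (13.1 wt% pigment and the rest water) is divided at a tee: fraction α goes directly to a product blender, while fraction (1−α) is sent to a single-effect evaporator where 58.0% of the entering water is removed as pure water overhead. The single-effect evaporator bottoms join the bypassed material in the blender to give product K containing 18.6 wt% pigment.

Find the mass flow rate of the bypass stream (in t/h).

All 547×0.131 = 71.657 t/h of pigment reaches K, so K = 71.657/0.186 = 385.25 t/h and vapour = 161.75 t/h.
The evaporator receives (1−α)·547 of feed at 0.869 water and removes 0.580 of that water:
0.580×0.869×(1−α)×547 = 161.75
(1−α) = 161.75/275.7 = 0.5867;  α = 0.4133.
Bypass flow = 0.4133×547 = 226.09 t/h.

226.1 t/h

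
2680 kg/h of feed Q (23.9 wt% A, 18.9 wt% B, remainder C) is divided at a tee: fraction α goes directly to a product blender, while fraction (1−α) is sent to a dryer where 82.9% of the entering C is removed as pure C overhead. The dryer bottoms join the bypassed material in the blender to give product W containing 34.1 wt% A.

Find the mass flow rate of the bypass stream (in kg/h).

All 2680×0.239 = 640.52 kg/h of A reaches W, so W = 640.52/0.341 = 1878.4 kg/h and vapour = 801.64 kg/h.
The evaporator receives (1−α)·2680 of feed at 0.572 C and removes 0.829 of that C:
0.829×0.572×(1−α)×2680 = 801.64
(1−α) = 801.64/1270.8 = 0.6308;  α = 0.3692.
Bypass flow = 0.3692×2680 = 989.44 kg/h.

989.4 kg/h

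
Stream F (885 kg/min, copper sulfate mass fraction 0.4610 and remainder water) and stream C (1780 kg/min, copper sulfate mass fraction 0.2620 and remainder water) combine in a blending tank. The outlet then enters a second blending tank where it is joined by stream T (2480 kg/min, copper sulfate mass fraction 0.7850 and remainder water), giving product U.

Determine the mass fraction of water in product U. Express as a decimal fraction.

Overall, product flow = 5145 kg/min.
water in = 885×0.539 + 1780×0.738 + 2480×0.215 = 2323.9 kg/min.
water fraction in U = 0.4517.

0.4517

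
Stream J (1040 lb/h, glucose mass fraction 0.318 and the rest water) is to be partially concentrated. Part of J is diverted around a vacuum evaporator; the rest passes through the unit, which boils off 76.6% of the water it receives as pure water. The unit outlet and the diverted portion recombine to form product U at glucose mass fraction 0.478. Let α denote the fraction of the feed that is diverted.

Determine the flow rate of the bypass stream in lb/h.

373.6 lb/h

All 1040×0.318 = 330.72 lb/h of glucose reaches U, so U = 330.72/0.478 = 691.88 lb/h and vapour = 348.12 lb/h.
The evaporator receives (1−α)·1040 of feed at 0.682 water and removes 0.766 of that water:
0.766×0.682×(1−α)×1040 = 348.12
(1−α) = 348.12/543.31 = 0.6407;  α = 0.3593.
Bypass flow = 0.3593×1040 = 373.63 lb/h.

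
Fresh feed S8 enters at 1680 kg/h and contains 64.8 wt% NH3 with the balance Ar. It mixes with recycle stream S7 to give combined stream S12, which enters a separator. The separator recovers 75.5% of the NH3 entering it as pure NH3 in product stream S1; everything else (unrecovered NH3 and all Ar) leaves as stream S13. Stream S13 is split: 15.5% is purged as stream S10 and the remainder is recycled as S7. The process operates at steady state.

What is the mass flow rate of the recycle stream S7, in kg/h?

3508 kg/h

Ar enters only via S8 and leaves only via the purge: 1680×0.352 = 0.155×(Ar in S13), and the separator passes all Ar, so Ar in S12 = Ar in S13 = 3815.2 kg/h.
NH3 in S12: m_A = 1680×0.648 + (1−0.155)·(1−0.755)·m_A, so m_A = 1088.6/0.7930 = 1372.9 kg/h.
S13 = (1−0.755)×1372.9 + 3815.2 = 4151.6 kg/h.
Recycle S7 = (1−0.155)×4151.6 = 3508.1 kg/h.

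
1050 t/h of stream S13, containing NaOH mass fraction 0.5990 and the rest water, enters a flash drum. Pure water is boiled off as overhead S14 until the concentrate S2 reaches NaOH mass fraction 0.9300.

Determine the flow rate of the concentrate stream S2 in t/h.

NaOH is conserved: 1050×0.599 = 628.95 t/h all reports to the concentrate.
Concentrate = 628.95/(target fraction) = 676.29 t/h.

676.3 t/h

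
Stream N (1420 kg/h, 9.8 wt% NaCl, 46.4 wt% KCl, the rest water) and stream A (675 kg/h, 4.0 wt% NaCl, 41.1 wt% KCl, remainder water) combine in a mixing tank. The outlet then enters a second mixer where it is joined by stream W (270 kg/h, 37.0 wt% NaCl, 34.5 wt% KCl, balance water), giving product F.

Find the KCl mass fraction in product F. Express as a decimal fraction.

Overall, product flow = 2365 kg/h.
KCl in = 1420×0.464 + 675×0.411 + 270×0.345 = 1029.5 kg/h.
KCl fraction in F = 0.435.

0.435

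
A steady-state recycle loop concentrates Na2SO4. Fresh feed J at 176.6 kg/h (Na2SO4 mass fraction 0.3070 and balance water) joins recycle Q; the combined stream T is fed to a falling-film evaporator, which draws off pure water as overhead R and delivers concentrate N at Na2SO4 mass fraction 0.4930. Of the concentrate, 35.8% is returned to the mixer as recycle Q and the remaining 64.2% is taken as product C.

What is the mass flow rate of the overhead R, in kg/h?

Overall Na2SO4 balance (none leaves overhead): Na2SO4 in fresh feed = Na2SO4 in product, i.e. 176.6×0.307 = (1−0.358)·N·0.493.
N = 54.216/(0.493×0.642) = 171.3 kg/h.
Recycle Q = 0.358×171.3 = 61.324 kg/h.
Combined feed T = 176.6 + 61.324 = 237.92 kg/h.
Overhead R = T − N = 237.92 − 171.3 = 66.628 kg/h.

66.63 kg/h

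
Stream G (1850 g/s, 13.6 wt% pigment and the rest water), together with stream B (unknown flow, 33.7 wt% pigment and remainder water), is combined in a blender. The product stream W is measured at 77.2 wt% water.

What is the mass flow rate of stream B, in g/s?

Let B be the unknown flow. Total out = 1850 + B.
water balance: 1598.4 + 0.663·B = 0.772·(1850 + B)
(0.663 − 0.772)·B = 0.772×1850 − 1598.4 = -170.2
B = -170.2 / -0.109 = 1561.5 g/s

1561 g/s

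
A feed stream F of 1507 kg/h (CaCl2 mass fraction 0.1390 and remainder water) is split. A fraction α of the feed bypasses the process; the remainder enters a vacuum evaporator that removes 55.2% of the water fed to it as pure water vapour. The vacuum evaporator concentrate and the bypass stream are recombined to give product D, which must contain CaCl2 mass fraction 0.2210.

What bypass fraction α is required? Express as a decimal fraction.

All 1507×0.139 = 209.47 kg/h of CaCl2 reaches D, so D = 209.47/0.221 = 947.84 kg/h and vapour = 559.16 kg/h.
The evaporator receives (1−α)·1507 of feed at 0.861 water and removes 0.552 of that water:
0.552×0.861×(1−α)×1507 = 559.16
(1−α) = 559.16/716.23 = 0.7807;  α = 0.2193.

0.219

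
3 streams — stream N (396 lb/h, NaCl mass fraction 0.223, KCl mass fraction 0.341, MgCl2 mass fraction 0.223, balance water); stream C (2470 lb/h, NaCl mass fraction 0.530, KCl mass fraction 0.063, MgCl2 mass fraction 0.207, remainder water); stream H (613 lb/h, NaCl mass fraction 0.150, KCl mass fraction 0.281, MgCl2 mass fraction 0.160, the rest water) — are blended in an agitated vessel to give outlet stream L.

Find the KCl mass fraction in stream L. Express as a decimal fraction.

Total flow out = 396 + 2470 + 613 = 3479 lb/h.
KCl in = 396×0.341 + 2470×0.063 + 613×0.281 = 462.9 lb/h.
KCl mass fraction in L = 462.9/3479 = 0.133.

0.133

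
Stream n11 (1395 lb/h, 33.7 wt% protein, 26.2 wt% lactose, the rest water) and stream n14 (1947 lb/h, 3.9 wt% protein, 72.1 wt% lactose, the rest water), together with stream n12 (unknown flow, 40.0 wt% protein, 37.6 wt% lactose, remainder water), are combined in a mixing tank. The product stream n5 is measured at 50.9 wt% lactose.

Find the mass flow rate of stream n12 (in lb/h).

512.8 lb/h

Let n12 be the unknown flow. Total out = 3342 + n12.
lactose balance: 1769.3 + 0.376·n12 = 0.509·(3342 + n12)
(0.376 − 0.509)·n12 = 0.509×3342 − 1769.3 = -68.199
n12 = -68.199 / -0.133 = 512.77 lb/h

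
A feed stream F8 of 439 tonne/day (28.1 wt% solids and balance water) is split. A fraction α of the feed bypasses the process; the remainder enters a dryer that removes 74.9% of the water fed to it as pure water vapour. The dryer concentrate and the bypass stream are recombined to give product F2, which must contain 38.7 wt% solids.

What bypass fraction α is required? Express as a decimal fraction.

All 439×0.281 = 123.36 tonne/day of solids reaches F2, so F2 = 123.36/0.387 = 318.76 tonne/day and vapour = 120.24 tonne/day.
The evaporator receives (1−α)·439 of feed at 0.719 water and removes 0.749 of that water:
0.749×0.719×(1−α)×439 = 120.24
(1−α) = 120.24/236.42 = 0.5086;  α = 0.4914.

0.491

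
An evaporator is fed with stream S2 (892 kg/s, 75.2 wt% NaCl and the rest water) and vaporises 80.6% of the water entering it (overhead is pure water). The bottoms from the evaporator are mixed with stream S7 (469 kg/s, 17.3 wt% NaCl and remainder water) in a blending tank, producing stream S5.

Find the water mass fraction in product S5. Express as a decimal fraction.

Vapour removed = 0.806×0.248×892 = 178.3 kg/s; concentrate = 713.7 kg/s.
water reaching the mixer = 42.916 (from concentrate) + 469×0.827 = 430.78 kg/s.
Product flow = 713.7 + 469 = 1182.7 kg/s; water fraction = 0.364.

0.364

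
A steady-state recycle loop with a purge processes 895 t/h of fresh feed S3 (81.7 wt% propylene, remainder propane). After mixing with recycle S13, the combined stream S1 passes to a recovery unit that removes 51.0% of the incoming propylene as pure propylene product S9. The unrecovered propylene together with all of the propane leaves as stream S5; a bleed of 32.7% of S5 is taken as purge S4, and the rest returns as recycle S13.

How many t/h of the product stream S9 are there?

propylene in S1: m_A = 895×0.817 + (1−0.327)·(1−0.510)·m_A, so m_A = 731.21/0.6702 = 1091 t/h.
Product S9 = 0.510×1091 = 556.41 t/h.

556.4 t/h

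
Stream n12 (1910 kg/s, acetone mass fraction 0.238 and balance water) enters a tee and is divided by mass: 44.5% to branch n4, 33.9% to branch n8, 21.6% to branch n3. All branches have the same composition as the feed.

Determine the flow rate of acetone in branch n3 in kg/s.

98.19 kg/s

Branch n3 total = 0.216×1910 = 412.56 kg/s.
acetone in n3 = 0.238×412.56 = 98.189 kg/s.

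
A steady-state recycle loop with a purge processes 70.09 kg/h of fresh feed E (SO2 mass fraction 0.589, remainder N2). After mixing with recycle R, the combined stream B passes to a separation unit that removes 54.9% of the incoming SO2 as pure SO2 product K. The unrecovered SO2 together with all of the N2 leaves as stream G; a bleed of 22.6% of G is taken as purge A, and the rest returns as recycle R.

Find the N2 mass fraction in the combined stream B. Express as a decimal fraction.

0.668

N2 enters only via E and leaves only via the purge: 70.09×0.411 = 0.226×(N2 in G), and the separation unit passes all N2, so N2 in B = N2 in G = 127.46 kg/h.
SO2 in B: m_A = 70.09×0.589 + (1−0.226)·(1−0.549)·m_A, so m_A = 41.283/0.6509 = 63.422 kg/h.
B = 63.422 + 127.46 = 190.89 kg/h.
N2 fraction in B = 127.46/190.89 = 0.668.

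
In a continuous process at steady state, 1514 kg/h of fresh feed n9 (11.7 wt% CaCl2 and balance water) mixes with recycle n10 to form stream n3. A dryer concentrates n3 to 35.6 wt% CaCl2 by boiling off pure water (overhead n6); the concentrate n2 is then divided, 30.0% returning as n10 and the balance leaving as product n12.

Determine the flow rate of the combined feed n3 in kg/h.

1727 kg/h

Overall CaCl2 balance (none leaves overhead): CaCl2 in fresh feed = CaCl2 in product, i.e. 1514×0.117 = (1−0.300)·n2·0.356.
n2 = 177.14/(0.356×0.700) = 710.83 kg/h.
Recycle n10 = 0.300×710.83 = 213.25 kg/h.
Combined feed n3 = 1514 + 213.25 = 1727.2 kg/h.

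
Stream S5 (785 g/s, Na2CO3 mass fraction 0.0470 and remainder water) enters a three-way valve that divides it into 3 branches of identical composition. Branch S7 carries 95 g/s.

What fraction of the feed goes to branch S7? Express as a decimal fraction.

Fraction to S7 = 95/785 = 0.1210.

0.121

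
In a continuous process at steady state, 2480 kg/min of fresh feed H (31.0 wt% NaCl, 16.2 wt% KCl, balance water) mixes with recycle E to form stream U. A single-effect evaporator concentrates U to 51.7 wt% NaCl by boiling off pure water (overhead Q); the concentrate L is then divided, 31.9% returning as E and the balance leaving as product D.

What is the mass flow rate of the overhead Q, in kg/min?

993 kg/min

Overall NaCl balance (none leaves overhead): NaCl in fresh feed = NaCl in product, i.e. 2480×0.310 = (1−0.319)·L·0.517.
L = 768.8/(0.517×0.681) = 2183.6 kg/min.
Recycle E = 0.319×2183.6 = 696.57 kg/min.
Combined feed U = 2480 + 696.57 = 3176.6 kg/min.
Overhead Q = U − L = 3176.6 − 2183.6 = 992.96 kg/min.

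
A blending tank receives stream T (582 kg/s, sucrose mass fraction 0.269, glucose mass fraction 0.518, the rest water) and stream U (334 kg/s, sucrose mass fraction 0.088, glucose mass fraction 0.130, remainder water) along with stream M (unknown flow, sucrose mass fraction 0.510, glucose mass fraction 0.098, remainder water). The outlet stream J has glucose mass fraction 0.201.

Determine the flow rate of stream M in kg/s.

Let M be the unknown flow. Total out = 916 + M.
glucose balance: 344.9 + 0.098·M = 0.201·(916 + M)
(0.098 − 0.201)·M = 0.201×916 − 344.9 = -160.78
M = -160.78 / -0.103 = 1561 kg/s

1561 kg/s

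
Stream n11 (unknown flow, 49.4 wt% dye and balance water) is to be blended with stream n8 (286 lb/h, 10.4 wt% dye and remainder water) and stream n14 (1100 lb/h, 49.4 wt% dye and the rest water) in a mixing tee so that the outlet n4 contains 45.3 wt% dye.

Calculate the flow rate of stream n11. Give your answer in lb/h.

1334 lb/h

Let n11 be the unknown flow. Total out = 1386 + n11.
dye balance: 573.14 + 0.494·n11 = 0.453·(1386 + n11)
(0.494 − 0.453)·n11 = 0.453×1386 − 573.14 = 54.714
n11 = 54.714 / 0.041 = 1334.5 lb/h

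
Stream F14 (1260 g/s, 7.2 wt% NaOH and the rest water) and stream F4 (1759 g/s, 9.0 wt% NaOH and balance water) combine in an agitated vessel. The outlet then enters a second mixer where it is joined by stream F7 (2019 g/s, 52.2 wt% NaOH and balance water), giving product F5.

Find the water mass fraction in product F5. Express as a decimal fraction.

0.741

Overall, product flow = 5038 g/s.
water in = 1260×0.928 + 1759×0.910 + 2019×0.478 = 3735.1 g/s.
water fraction in F5 = 0.741.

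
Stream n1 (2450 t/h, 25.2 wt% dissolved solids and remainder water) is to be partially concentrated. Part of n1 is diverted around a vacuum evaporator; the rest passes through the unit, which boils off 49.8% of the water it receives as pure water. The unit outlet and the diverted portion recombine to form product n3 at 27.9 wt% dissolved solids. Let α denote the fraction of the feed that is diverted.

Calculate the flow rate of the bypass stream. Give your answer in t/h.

All 2450×0.252 = 617.4 t/h of dissolved solids reaches n3, so n3 = 617.4/0.279 = 2212.9 t/h and vapour = 237.1 t/h.
The evaporator receives (1−α)·2450 of feed at 0.748 water and removes 0.498 of that water:
0.498×0.748×(1−α)×2450 = 237.1
(1−α) = 237.1/912.63 = 0.2598;  α = 0.7402.
Bypass flow = 0.7402×2450 = 1813.5 t/h.

1814 t/h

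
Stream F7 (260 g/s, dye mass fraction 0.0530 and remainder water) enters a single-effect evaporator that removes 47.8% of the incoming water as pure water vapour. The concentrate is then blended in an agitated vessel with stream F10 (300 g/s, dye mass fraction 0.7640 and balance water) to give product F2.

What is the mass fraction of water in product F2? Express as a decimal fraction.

0.4507

Vapour removed = 0.478×0.947×260 = 117.69 g/s; concentrate = 142.31 g/s.
water reaching the mixer = 128.53 (from concentrate) + 300×0.236 = 199.33 g/s.
Product flow = 142.31 + 300 = 442.31 g/s; water fraction = 0.4507.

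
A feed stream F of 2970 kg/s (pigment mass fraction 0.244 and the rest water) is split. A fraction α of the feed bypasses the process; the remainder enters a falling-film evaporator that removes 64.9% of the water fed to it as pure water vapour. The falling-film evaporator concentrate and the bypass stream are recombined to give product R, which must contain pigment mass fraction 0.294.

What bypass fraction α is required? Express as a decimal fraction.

All 2970×0.244 = 724.68 kg/s of pigment reaches R, so R = 724.68/0.294 = 2464.9 kg/s and vapour = 505.1 kg/s.
The evaporator receives (1−α)·2970 of feed at 0.756 water and removes 0.649 of that water:
0.649×0.756×(1−α)×2970 = 505.1
(1−α) = 505.1/1457.2 = 0.3466;  α = 0.6534.

0.653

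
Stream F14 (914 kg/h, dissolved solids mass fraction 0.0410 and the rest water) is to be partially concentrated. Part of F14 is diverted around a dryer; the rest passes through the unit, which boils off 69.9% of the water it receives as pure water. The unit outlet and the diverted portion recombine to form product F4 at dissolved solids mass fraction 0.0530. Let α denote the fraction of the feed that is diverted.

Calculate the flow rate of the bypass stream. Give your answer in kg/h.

All 914×0.041 = 37.474 kg/h of dissolved solids reaches F4, so F4 = 37.474/0.053 = 707.06 kg/h and vapour = 206.94 kg/h.
The evaporator receives (1−α)·914 of feed at 0.959 water and removes 0.699 of that water:
0.699×0.959×(1−α)×914 = 206.94
(1−α) = 206.94/612.69 = 0.3378;  α = 0.6622.
Bypass flow = 0.6622×914 = 605.29 kg/h.

605.3 kg/h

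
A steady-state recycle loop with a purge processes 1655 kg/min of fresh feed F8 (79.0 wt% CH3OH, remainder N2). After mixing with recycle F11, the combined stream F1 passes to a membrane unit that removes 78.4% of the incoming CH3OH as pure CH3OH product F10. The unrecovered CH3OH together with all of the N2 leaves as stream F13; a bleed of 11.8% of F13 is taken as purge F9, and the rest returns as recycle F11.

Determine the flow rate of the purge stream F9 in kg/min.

N2 enters only via F8 and leaves only via the purge: 1655×0.210 = 0.118×(N2 in F13), and the membrane unit passes all N2, so N2 in F1 = N2 in F13 = 2945.3 kg/min.
CH3OH in F1: m_A = 1655×0.790 + (1−0.118)·(1−0.784)·m_A, so m_A = 1307.5/0.8095 = 1615.2 kg/min.
F13 = (1−0.784)×1615.2 + 2945.3 = 3294.2 kg/min.
Purge F9 = 0.118×3294.2 = 388.72 kg/min.

388.7 kg/min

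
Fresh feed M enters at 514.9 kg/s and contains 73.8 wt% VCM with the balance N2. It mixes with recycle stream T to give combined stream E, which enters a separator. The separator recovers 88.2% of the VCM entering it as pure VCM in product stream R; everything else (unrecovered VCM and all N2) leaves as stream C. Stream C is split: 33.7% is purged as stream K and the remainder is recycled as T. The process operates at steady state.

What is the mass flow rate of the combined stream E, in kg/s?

N2 enters only via M and leaves only via the purge: 514.9×0.262 = 0.337×(N2 in C), and the separator passes all N2, so N2 in E = N2 in C = 400.31 kg/s.
VCM in E: m_A = 514.9×0.738 + (1−0.337)·(1−0.882)·m_A, so m_A = 380/0.9218 = 412.25 kg/s.
E = 412.25 + 400.31 = 812.56 kg/s.

812.6 kg/s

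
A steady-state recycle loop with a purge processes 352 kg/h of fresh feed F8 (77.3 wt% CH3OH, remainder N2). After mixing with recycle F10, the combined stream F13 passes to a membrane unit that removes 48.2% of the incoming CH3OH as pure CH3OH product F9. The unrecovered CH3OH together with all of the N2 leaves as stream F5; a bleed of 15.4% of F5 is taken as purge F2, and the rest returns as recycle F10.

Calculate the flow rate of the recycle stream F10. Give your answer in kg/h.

N2 enters only via F8 and leaves only via the purge: 352×0.227 = 0.154×(N2 in F5), and the membrane unit passes all N2, so N2 in F13 = N2 in F5 = 518.86 kg/h.
CH3OH in F13: m_A = 352×0.773 + (1−0.154)·(1−0.482)·m_A, so m_A = 272.1/0.5618 = 484.35 kg/h.
F5 = (1−0.482)×484.35 + 518.86 = 769.75 kg/h.
Recycle F10 = (1−0.154)×769.75 = 651.21 kg/h.

651.2 kg/h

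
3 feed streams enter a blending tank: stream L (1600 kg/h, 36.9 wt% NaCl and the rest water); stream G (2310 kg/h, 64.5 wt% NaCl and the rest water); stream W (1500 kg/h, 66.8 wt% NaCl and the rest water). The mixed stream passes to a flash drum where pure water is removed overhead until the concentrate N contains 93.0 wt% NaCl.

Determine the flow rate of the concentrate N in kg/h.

NaCl entering = 1600×0.369 + 2310×0.645 + 1500×0.668 = 3082.4 kg/h.
All NaCl reports to N, so N = 3082.4/0.930 = 3314.4 kg/h.

3314 kg/h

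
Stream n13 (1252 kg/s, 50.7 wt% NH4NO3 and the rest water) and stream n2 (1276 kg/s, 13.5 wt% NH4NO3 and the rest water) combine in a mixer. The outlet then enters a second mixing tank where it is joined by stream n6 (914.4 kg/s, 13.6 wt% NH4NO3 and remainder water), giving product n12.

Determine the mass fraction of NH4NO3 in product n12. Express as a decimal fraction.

0.271

Overall, product flow = 3442.4 kg/s.
NH4NO3 in = 1252×0.507 + 1276×0.135 + 914.4×0.136 = 931.38 kg/s.
NH4NO3 fraction in n12 = 0.271.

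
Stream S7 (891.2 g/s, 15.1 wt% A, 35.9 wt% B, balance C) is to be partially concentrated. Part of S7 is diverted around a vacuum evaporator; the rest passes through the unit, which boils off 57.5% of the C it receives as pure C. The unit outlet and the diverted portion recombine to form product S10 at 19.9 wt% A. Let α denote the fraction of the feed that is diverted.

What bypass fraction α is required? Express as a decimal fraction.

All 891.2×0.151 = 134.57 g/s of A reaches S10, so S10 = 134.57/0.199 = 676.24 g/s and vapour = 214.96 g/s.
The evaporator receives (1−α)·891.2 of feed at 0.490 C and removes 0.575 of that C:
0.575×0.490×(1−α)×891.2 = 214.96
(1−α) = 214.96/251.1 = 0.8561;  α = 0.1439.

0.144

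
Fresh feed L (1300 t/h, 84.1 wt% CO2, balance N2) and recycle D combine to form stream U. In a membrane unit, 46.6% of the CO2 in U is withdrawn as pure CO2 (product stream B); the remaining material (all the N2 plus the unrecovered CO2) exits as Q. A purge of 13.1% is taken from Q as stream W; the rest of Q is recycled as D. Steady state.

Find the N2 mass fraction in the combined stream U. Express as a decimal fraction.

N2 enters only via L and leaves only via the purge: 1300×0.159 = 0.131×(N2 in Q), and the membrane unit passes all N2, so N2 in U = N2 in Q = 1577.9 t/h.
CO2 in U: m_A = 1300×0.841 + (1−0.131)·(1−0.466)·m_A, so m_A = 1093.3/0.5360 = 2039.9 t/h.
U = 2039.9 + 1577.9 = 3617.8 t/h.
N2 fraction in U = 1577.9/3617.8 = 0.436.

0.436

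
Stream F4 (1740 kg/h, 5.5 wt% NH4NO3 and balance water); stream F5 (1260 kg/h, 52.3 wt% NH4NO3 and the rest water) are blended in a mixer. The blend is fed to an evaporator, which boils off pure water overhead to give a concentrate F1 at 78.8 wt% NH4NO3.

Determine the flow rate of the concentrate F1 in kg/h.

NH4NO3 entering = 1740×0.055 + 1260×0.523 = 754.68 kg/h.
All NH4NO3 reports to F1, so F1 = 754.68/0.788 = 957.72 kg/h.

957.7 kg/h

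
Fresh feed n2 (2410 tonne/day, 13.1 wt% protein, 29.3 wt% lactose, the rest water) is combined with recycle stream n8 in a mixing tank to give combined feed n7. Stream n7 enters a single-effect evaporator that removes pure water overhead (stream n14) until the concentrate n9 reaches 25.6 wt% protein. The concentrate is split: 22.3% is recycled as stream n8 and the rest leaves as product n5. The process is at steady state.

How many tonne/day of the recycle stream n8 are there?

Overall protein balance (none leaves overhead): protein in fresh feed = protein in product, i.e. 2410×0.131 = (1−0.223)·n9·0.256.
n9 = 315.71/(0.256×0.777) = 1587.2 tonne/day.
Recycle n8 = 0.223×1587.2 = 353.94 tonne/day.

353.9 tonne/day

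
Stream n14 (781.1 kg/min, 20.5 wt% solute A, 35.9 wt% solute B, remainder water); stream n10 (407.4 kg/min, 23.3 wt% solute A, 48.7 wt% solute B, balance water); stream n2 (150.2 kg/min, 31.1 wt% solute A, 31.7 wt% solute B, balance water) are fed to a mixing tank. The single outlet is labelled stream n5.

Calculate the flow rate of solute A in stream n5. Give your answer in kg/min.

solute A out = solute A in = 781.1×0.205 + 407.4×0.233 + 150.2×0.311 = 301.76 kg/min.

301.8 kg/min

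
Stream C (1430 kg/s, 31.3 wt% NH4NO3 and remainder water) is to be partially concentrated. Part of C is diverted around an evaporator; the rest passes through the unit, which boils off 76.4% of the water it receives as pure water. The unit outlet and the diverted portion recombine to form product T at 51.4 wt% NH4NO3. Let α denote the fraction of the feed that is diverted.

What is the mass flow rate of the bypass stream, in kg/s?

364.6 kg/s

All 1430×0.313 = 447.59 kg/s of NH4NO3 reaches T, so T = 447.59/0.514 = 870.8 kg/s and vapour = 559.2 kg/s.
The evaporator receives (1−α)·1430 of feed at 0.687 water and removes 0.764 of that water:
0.764×0.687×(1−α)×1430 = 559.2
(1−α) = 559.2/750.56 = 0.7450;  α = 0.2550.
Bypass flow = 0.2550×1430 = 364.58 kg/s.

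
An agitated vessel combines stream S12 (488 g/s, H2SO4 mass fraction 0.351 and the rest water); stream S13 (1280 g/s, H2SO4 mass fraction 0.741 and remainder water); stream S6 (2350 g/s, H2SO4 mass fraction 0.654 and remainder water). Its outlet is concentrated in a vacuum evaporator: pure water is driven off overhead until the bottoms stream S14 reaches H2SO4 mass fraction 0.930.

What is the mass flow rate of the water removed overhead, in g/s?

1261 g/s

H2SO4 entering = 488×0.351 + 1280×0.741 + 2350×0.654 = 2656.7 g/s.
All H2SO4 reports to S14, so S14 = 2656.7/0.930 = 2856.6 g/s.
Total feed = 4118 g/s; overhead = 4118 − 2856.6 = 1261.4 g/s.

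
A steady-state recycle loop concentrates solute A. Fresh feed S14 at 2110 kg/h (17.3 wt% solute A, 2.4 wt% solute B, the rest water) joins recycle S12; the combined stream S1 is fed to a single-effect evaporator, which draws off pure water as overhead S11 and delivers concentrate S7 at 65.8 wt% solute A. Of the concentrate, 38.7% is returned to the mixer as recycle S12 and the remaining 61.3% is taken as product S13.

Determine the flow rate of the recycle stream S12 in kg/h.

Overall solute A balance (none leaves overhead): solute A in fresh feed = solute A in product, i.e. 2110×0.173 = (1−0.387)·S7·0.658.
S7 = 365.03/(0.658×0.613) = 904.99 kg/h.
Recycle S12 = 0.387×904.99 = 350.23 kg/h.

350.2 kg/h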